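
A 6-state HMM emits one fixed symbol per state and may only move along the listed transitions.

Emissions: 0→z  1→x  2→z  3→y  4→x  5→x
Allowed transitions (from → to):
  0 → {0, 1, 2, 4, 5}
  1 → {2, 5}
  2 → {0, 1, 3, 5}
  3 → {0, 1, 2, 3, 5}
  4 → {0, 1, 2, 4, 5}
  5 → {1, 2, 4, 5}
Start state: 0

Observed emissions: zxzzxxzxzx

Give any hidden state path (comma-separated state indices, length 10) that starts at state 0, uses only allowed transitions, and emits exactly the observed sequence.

0,1,2,0,5,5,2,5,2,1

  t0 'z' -> {0,2}, take 0 (start)
  t1 'x' -> {1,4,5}, take 1 (0->1 ok)
  t2 'z' -> {0,2}, take 2 (1->2 ok)
  t3 'z' -> {0,2}, take 0 (2->0 ok)
  t4 'x' -> {1,4,5}, take 5 (0->5 ok)
  t5 'x' -> {1,4,5}, take 5 (5->5 ok)
  t6 'z' -> {0,2}, take 2 (5->2 ok)
  t7 'x' -> {1,4,5}, take 5 (2->5 ok)
  t8 'z' -> {0,2}, take 2 (5->2 ok)
  t9 'x' -> {1,4,5}, take 1 (2->1 ok)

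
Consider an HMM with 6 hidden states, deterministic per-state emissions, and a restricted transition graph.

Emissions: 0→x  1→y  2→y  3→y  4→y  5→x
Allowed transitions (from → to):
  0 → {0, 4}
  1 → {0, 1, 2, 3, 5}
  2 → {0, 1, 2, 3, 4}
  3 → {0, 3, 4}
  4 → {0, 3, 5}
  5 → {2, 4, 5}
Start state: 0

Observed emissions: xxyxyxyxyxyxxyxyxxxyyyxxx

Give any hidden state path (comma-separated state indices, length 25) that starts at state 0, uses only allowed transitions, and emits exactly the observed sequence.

  0: obs=x cand={0,5} pick 0 [start]
  1: obs=x cand={0,5} pick 0 [0->0 ok]
  2: obs=y cand={1,2,3,4} pick 4 [0->4 ok]
  3: obs=x cand={0,5} pick 0 [4->0 ok]
  4: obs=y cand={1,2,3,4} pick 4 [0->4 ok]
  5: obs=x cand={0,5} pick 0 [4->0 ok]
  6: obs=y cand={1,2,3,4} pick 4 [0->4 ok]
  7: obs=x cand={0,5} pick 0 [4->0 ok]
  8: obs=y cand={1,2,3,4} pick 4 [0->4 ok]
  9: obs=x cand={0,5} pick 5 [4->5 ok]
  10: obs=y cand={1,2,3,4} pick 4 [5->4 ok]
  11: obs=x cand={0,5} pick 0 [4->0 ok]
  12: obs=x cand={0,5} pick 0 [0->0 ok]
  13: obs=y cand={1,2,3,4} pick 4 [0->4 ok]
  14: obs=x cand={0,5} pick 5 [4->5 ok]
  15: obs=y cand={1,2,3,4} pick 4 [5->4 ok]
  16: obs=x cand={0,5} pick 5 [4->5 ok]
  17: obs=x cand={0,5} pick 5 [5->5 ok]
  18: obs=x cand={0,5} pick 5 [5->5 ok]
  19: obs=y cand={1,2,3,4} pick 2 [5->2 ok]
  20: obs=y cand={1,2,3,4} pick 3 [2->3 ok]
  21: obs=y cand={1,2,3,4} pick 4 [3->4 ok]
  22: obs=x cand={0,5} pick 5 [4->5 ok]
  23: obs=x cand={0,5} pick 5 [5->5 ok]
  24: obs=x cand={0,5} pick 5 [5->5 ok]

0,0,4,0,4,0,4,0,4,5,4,0,0,4,5,4,5,5,5,2,3,4,5,5,5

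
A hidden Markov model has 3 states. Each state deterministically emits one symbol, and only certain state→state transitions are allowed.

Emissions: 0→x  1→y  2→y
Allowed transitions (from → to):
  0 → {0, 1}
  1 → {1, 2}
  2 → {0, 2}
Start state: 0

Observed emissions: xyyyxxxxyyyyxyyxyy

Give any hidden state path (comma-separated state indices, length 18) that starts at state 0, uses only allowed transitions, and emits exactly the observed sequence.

0,1,1,2,0,0,0,0,1,1,2,2,0,1,2,0,1,1

  pos 0: x in {0}, choose 0; start
  pos 1: y in {1,2}, choose 1; 0->1 ok
  pos 2: y in {1,2}, choose 1; 1->1 ok
  pos 3: y in {1,2}, choose 2; 1->2 ok
  pos 4: x in {0}, choose 0; 2->0 ok
  pos 5: x in {0}, choose 0; 0->0 ok
  pos 6: x in {0}, choose 0; 0->0 ok
  pos 7: x in {0}, choose 0; 0->0 ok
  pos 8: y in {1,2}, choose 1; 0->1 ok
  pos 9: y in {1,2}, choose 1; 1->1 ok
  pos 10: y in {1,2}, choose 2; 1->2 ok
  pos 11: y in {1,2}, choose 2; 2->2 ok
  pos 12: x in {0}, choose 0; 2->0 ok
  pos 13: y in {1,2}, choose 1; 0->1 ok
  pos 14: y in {1,2}, choose 2; 1->2 ok
  pos 15: x in {0}, choose 0; 2->0 ok
  pos 16: y in {1,2}, choose 1; 0->1 ok
  pos 17: y in {1,2}, choose 1; 1->1 ok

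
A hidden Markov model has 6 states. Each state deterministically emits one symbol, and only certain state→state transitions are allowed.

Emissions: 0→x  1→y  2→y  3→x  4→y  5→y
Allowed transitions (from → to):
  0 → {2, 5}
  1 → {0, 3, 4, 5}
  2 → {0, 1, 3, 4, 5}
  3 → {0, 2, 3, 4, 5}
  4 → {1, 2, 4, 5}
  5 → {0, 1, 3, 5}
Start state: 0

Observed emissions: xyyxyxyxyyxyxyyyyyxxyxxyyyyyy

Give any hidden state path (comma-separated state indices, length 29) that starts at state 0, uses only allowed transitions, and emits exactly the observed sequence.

  0: obs=x cand={0,3} pick 0 [start]
  1: obs=y cand={1,2,4,5} pick 5 [0->5 ok]
  2: obs=y cand={1,2,4,5} pick 1 [5->1 ok]
  3: obs=x cand={0,3} pick 0 [1->0 ok]
  4: obs=y cand={1,2,4,5} pick 2 [0->2 ok]
  5: obs=x cand={0,3} pick 0 [2->0 ok]
  6: obs=y cand={1,2,4,5} pick 2 [0->2 ok]
  7: obs=x cand={0,3} pick 0 [2->0 ok]
  8: obs=y cand={1,2,4,5} pick 2 [0->2 ok]
  9: obs=y cand={1,2,4,5} pick 5 [2->5 ok]
  10: obs=x cand={0,3} pick 0 [5->0 ok]
  11: obs=y cand={1,2,4,5} pick 5 [0->5 ok]
  12: obs=x cand={0,3} pick 0 [5->0 ok]
  13: obs=y cand={1,2,4,5} pick 2 [0->2 ok]
  14: obs=y cand={1,2,4,5} pick 5 [2->5 ok]
  15: obs=y cand={1,2,4,5} pick 1 [5->1 ok]
  16: obs=y cand={1,2,4,5} pick 4 [1->4 ok]
  17: obs=y cand={1,2,4,5} pick 2 [4->2 ok]
  18: obs=x cand={0,3} pick 3 [2->3 ok]
  19: obs=x cand={0,3} pick 0 [3->0 ok]
  20: obs=y cand={1,2,4,5} pick 2 [0->2 ok]
  21: obs=x cand={0,3} pick 3 [2->3 ok]
  22: obs=x cand={0,3} pick 3 [3->3 ok]
  23: obs=y cand={1,2,4,5} pick 4 [3->4 ok]
  24: obs=y cand={1,2,4,5} pick 2 [4->2 ok]
  25: obs=y cand={1,2,4,5} pick 1 [2->1 ok]
  26: obs=y cand={1,2,4,5} pick 4 [1->4 ok]
  27: obs=y cand={1,2,4,5} pick 1 [4->1 ok]
  28: obs=y cand={1,2,4,5} pick 5 [1->5 ok]

0,5,1,0,2,0,2,0,2,5,0,5,0,2,5,1,4,2,3,0,2,3,3,4,2,1,4,1,5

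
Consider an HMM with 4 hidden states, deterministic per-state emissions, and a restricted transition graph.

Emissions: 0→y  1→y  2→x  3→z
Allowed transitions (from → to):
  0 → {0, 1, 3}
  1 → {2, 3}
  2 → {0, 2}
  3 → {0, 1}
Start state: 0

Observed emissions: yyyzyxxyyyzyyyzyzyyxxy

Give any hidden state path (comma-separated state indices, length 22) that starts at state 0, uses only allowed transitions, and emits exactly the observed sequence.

0,0,1,3,1,2,2,0,0,0,3,0,0,1,3,1,3,0,1,2,2,0

  pos 0: y in {0,1}, choose 0; start
  pos 1: y in {0,1}, choose 0; 0->0 ok
  pos 2: y in {0,1}, choose 1; 0->1 ok
  pos 3: z in {3}, choose 3; 1->3 ok
  pos 4: y in {0,1}, choose 1; 3->1 ok
  pos 5: x in {2}, choose 2; 1->2 ok
  pos 6: x in {2}, choose 2; 2->2 ok
  pos 7: y in {0,1}, choose 0; 2->0 ok
  pos 8: y in {0,1}, choose 0; 0->0 ok
  pos 9: y in {0,1}, choose 0; 0->0 ok
  pos 10: z in {3}, choose 3; 0->3 ok
  pos 11: y in {0,1}, choose 0; 3->0 ok
  pos 12: y in {0,1}, choose 0; 0->0 ok
  pos 13: y in {0,1}, choose 1; 0->1 ok
  pos 14: z in {3}, choose 3; 1->3 ok
  pos 15: y in {0,1}, choose 1; 3->1 ok
  pos 16: z in {3}, choose 3; 1->3 ok
  pos 17: y in {0,1}, choose 0; 3->0 ok
  pos 18: y in {0,1}, choose 1; 0->1 ok
  pos 19: x in {2}, choose 2; 1->2 ok
  pos 20: x in {2}, choose 2; 2->2 ok
  pos 21: y in {0,1}, choose 0; 2->0 ok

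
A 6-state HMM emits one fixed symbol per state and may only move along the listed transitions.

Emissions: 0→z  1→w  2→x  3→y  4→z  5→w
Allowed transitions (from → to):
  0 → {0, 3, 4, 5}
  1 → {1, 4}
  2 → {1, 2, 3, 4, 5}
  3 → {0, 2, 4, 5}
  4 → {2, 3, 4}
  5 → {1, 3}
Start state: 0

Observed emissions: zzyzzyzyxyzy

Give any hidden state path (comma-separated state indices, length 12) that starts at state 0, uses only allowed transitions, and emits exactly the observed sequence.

0,0,3,4,4,3,4,3,2,3,0,3

  0: obs=z cand={0,4} pick 0 [start]
  1: obs=z cand={0,4} pick 0 [0->0 ok]
  2: obs=y cand={3} pick 3 [0->3 ok]
  3: obs=z cand={0,4} pick 4 [3->4 ok]
  4: obs=z cand={0,4} pick 4 [4->4 ok]
  5: obs=y cand={3} pick 3 [4->3 ok]
  6: obs=z cand={0,4} pick 4 [3->4 ok]
  7: obs=y cand={3} pick 3 [4->3 ok]
  8: obs=x cand={2} pick 2 [3->2 ok]
  9: obs=y cand={3} pick 3 [2->3 ok]
  10: obs=z cand={0,4} pick 0 [3->0 ok]
  11: obs=y cand={3} pick 3 [0->3 ok]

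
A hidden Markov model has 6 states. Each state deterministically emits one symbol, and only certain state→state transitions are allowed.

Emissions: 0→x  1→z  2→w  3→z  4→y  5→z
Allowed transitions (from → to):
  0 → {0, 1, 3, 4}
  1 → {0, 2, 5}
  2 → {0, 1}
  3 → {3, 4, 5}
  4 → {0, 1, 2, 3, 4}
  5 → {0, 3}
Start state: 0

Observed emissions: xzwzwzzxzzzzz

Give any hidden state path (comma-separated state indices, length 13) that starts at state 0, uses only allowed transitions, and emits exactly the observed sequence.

0,1,2,1,2,1,5,0,3,3,3,5,3

  0: obs=x cand={0} pick 0 [start]
  1: obs=z cand={1,3,5} pick 1 [0->1 ok]
  2: obs=w cand={2} pick 2 [1->2 ok]
  3: obs=z cand={1,3,5} pick 1 [2->1 ok]
  4: obs=w cand={2} pick 2 [1->2 ok]
  5: obs=z cand={1,3,5} pick 1 [2->1 ok]
  6: obs=z cand={1,3,5} pick 5 [1->5 ok]
  7: obs=x cand={0} pick 0 [5->0 ok]
  8: obs=z cand={1,3,5} pick 3 [0->3 ok]
  9: obs=z cand={1,3,5} pick 3 [3->3 ok]
  10: obs=z cand={1,3,5} pick 3 [3->3 ok]
  11: obs=z cand={1,3,5} pick 5 [3->5 ok]
  12: obs=z cand={1,3,5} pick 3 [5->3 ok]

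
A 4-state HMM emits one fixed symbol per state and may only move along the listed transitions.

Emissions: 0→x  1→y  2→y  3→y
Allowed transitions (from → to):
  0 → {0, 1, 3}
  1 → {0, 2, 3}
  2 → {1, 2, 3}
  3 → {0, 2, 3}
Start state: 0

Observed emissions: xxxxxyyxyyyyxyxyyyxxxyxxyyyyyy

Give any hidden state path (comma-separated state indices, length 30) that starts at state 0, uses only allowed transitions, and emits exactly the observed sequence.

  t0 'x' -> {0}, take 0 (start)
  t1 'x' -> {0}, take 0 (0->0 ok)
  t2 'x' -> {0}, take 0 (0->0 ok)
  t3 'x' -> {0}, take 0 (0->0 ok)
  t4 'x' -> {0}, take 0 (0->0 ok)
  t5 'y' -> {1,2,3}, take 1 (0->1 ok)
  t6 'y' -> {1,2,3}, take 3 (1->3 ok)
  t7 'x' -> {0}, take 0 (3->0 ok)
  t8 'y' -> {1,2,3}, take 1 (0->1 ok)
  t9 'y' -> {1,2,3}, take 2 (1->2 ok)
  t10 'y' -> {1,2,3}, take 1 (2->1 ok)
  t11 'y' -> {1,2,3}, take 3 (1->3 ok)
  t12 'x' -> {0}, take 0 (3->0 ok)
  t13 'y' -> {1,2,3}, take 3 (0->3 ok)
  t14 'x' -> {0}, take 0 (3->0 ok)
  t15 'y' -> {1,2,3}, take 3 (0->3 ok)
  t16 'y' -> {1,2,3}, take 2 (3->2 ok)
  t17 'y' -> {1,2,3}, take 1 (2->1 ok)
  t18 'x' -> {0}, take 0 (1->0 ok)
  t19 'x' -> {0}, take 0 (0->0 ok)
  t20 'x' -> {0}, take 0 (0->0 ok)
  t21 'y' -> {1,2,3}, take 1 (0->1 ok)
  t22 'x' -> {0}, take 0 (1->0 ok)
  t23 'x' -> {0}, take 0 (0->0 ok)
  t24 'y' -> {1,2,3}, take 3 (0->3 ok)
  t25 'y' -> {1,2,3}, take 2 (3->2 ok)
  t26 'y' -> {1,2,3}, take 2 (2->2 ok)
  t27 'y' -> {1,2,3}, take 2 (2->2 ok)
  t28 'y' -> {1,2,3}, take 3 (2->3 ok)
  t29 'y' -> {1,2,3}, take 3 (3->3 ok)

0,0,0,0,0,1,3,0,1,2,1,3,0,3,0,3,2,1,0,0,0,1,0,0,3,2,2,2,3,3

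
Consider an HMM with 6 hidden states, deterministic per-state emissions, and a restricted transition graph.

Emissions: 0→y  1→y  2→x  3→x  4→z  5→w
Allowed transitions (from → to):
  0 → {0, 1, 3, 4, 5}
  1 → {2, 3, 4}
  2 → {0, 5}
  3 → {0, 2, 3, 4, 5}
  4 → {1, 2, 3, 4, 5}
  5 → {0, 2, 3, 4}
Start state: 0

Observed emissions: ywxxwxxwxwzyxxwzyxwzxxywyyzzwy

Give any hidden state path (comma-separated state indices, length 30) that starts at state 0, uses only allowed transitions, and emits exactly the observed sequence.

  t0 'y' -> {0,1}, take 0 (start)
  t1 'w' -> {5}, take 5 (0->5 ok)
  t2 'x' -> {2,3}, take 3 (5->3 ok)
  t3 'x' -> {2,3}, take 2 (3->2 ok)
  t4 'w' -> {5}, take 5 (2->5 ok)
  t5 'x' -> {2,3}, take 3 (5->3 ok)
  t6 'x' -> {2,3}, take 2 (3->2 ok)
  t7 'w' -> {5}, take 5 (2->5 ok)
  t8 'x' -> {2,3}, take 2 (5->2 ok)
  t9 'w' -> {5}, take 5 (2->5 ok)
  t10 'z' -> {4}, take 4 (5->4 ok)
  t11 'y' -> {0,1}, take 1 (4->1 ok)
  t12 'x' -> {2,3}, take 3 (1->3 ok)
  t13 'x' -> {2,3}, take 2 (3->2 ok)
  t14 'w' -> {5}, take 5 (2->5 ok)
  t15 'z' -> {4}, take 4 (5->4 ok)
  t16 'y' -> {0,1}, take 1 (4->1 ok)
  t17 'x' -> {2,3}, take 2 (1->2 ok)
  t18 'w' -> {5}, take 5 (2->5 ok)
  t19 'z' -> {4}, take 4 (5->4 ok)
  t20 'x' -> {2,3}, take 3 (4->3 ok)
  t21 'x' -> {2,3}, take 2 (3->2 ok)
  t22 'y' -> {0,1}, take 0 (2->0 ok)
  t23 'w' -> {5}, take 5 (0->5 ok)
  t24 'y' -> {0,1}, take 0 (5->0 ok)
  t25 'y' -> {0,1}, take 0 (0->0 ok)
  t26 'z' -> {4}, take 4 (0->4 ok)
  t27 'z' -> {4}, take 4 (4->4 ok)
  t28 'w' -> {5}, take 5 (4->5 ok)
  t29 'y' -> {0,1}, take 0 (5->0 ok)

0,5,3,2,5,3,2,5,2,5,4,1,3,2,5,4,1,2,5,4,3,2,0,5,0,0,4,4,5,0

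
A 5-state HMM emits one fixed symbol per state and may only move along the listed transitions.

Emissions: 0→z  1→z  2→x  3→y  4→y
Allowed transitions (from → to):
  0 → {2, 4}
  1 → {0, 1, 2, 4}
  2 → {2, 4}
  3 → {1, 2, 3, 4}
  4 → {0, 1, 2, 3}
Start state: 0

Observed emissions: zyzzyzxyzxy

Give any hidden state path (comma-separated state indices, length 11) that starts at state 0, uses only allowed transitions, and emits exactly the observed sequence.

0,4,1,0,4,0,2,4,0,2,4

  [0] z  {0,1}  => 0  start
  [1] y  {3,4}  => 4  0->4 ok
  [2] z  {0,1}  => 1  4->1 ok
  [3] z  {0,1}  => 0  1->0 ok
  [4] y  {3,4}  => 4  0->4 ok
  [5] z  {0,1}  => 0  4->0 ok
  [6] x  {2}  => 2  0->2 ok
  [7] y  {3,4}  => 4  2->4 ok
  [8] z  {0,1}  => 0  4->0 ok
  [9] x  {2}  => 2  0->2 ok
  [10] y  {3,4}  => 4  2->4 ok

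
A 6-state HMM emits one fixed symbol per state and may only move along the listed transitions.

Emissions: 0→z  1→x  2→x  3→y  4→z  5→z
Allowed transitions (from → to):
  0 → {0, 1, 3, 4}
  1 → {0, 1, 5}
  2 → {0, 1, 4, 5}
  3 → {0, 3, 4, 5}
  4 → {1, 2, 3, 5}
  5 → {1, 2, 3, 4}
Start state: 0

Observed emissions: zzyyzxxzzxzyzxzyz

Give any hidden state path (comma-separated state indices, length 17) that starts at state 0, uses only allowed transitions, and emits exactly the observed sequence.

  [0] z  {0,4,5}  => 0  start
  [1] z  {0,4,5}  => 4  0->4 ok
  [2] y  {3}  => 3  4->3 ok
  [3] y  {3}  => 3  3->3 ok
  [4] z  {0,4,5}  => 0  3->0 ok
  [5] x  {1,2}  => 1  0->1 ok
  [6] x  {1,2}  => 1  1->1 ok
  [7] z  {0,4,5}  => 5  1->5 ok
  [8] z  {0,4,5}  => 4  5->4 ok
  [9] x  {1,2}  => 2  4->2 ok
  [10] z  {0,4,5}  => 0  2->0 ok
  [11] y  {3}  => 3  0->3 ok
  [12] z  {0,4,5}  => 0  3->0 ok
  [13] x  {1,2}  => 1  0->1 ok
  [14] z  {0,4,5}  => 5  1->5 ok
  [15] y  {3}  => 3  5->3 ok
  [16] z  {0,4,5}  => 4  3->4 ok

0,4,3,3,0,1,1,5,4,2,0,3,0,1,5,3,4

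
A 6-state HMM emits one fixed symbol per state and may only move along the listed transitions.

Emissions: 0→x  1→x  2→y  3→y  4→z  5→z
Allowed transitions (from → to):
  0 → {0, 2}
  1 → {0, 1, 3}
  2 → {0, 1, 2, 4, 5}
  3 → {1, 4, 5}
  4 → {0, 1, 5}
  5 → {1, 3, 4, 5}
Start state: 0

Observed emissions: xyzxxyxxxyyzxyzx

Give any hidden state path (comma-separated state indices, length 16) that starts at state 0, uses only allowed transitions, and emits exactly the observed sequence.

0,2,4,1,0,2,1,1,0,2,2,4,1,3,4,1

  pos 0: x in {0,1}, choose 0; start
  pos 1: y in {2,3}, choose 2; 0->2 ok
  pos 2: z in {4,5}, choose 4; 2->4 ok
  pos 3: x in {0,1}, choose 1; 4->1 ok
  pos 4: x in {0,1}, choose 0; 1->0 ok
  pos 5: y in {2,3}, choose 2; 0->2 ok
  pos 6: x in {0,1}, choose 1; 2->1 ok
  pos 7: x in {0,1}, choose 1; 1->1 ok
  pos 8: x in {0,1}, choose 0; 1->0 ok
  pos 9: y in {2,3}, choose 2; 0->2 ok
  pos 10: y in {2,3}, choose 2; 2->2 ok
  pos 11: z in {4,5}, choose 4; 2->4 ok
  pos 12: x in {0,1}, choose 1; 4->1 ok
  pos 13: y in {2,3}, choose 3; 1->3 ok
  pos 14: z in {4,5}, choose 4; 3->4 ok
  pos 15: x in {0,1}, choose 1; 4->1 ok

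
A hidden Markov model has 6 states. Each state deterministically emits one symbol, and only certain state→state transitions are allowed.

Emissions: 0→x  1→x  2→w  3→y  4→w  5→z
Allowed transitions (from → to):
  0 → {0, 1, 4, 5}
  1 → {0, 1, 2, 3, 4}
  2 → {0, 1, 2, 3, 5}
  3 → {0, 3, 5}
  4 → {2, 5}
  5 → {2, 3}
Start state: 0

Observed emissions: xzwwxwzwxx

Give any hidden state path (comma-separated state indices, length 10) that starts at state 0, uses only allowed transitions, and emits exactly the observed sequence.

  0: obs=x cand={0,1} pick 0 [start]
  1: obs=z cand={5} pick 5 [0->5 ok]
  2: obs=w cand={2,4} pick 2 [5->2 ok]
  3: obs=w cand={2,4} pick 2 [2->2 ok]
  4: obs=x cand={0,1} pick 1 [2->1 ok]
  5: obs=w cand={2,4} pick 4 [1->4 ok]
  6: obs=z cand={5} pick 5 [4->5 ok]
  7: obs=w cand={2,4} pick 2 [5->2 ok]
  8: obs=x cand={0,1} pick 0 [2->0 ok]
  9: obs=x cand={0,1} pick 1 [0->1 ok]

0,5,2,2,1,4,5,2,0,1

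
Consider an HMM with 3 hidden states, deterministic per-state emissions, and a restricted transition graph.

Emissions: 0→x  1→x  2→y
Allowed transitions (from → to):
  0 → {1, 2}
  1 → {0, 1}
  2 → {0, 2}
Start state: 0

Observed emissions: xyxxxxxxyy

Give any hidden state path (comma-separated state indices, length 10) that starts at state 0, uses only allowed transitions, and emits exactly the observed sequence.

  pos 0: x in {0,1}, choose 0; start
  pos 1: y in {2}, choose 2; 0->2 ok
  pos 2: x in {0,1}, choose 0; 2->0 ok
  pos 3: x in {0,1}, choose 1; 0->1 ok
  pos 4: x in {0,1}, choose 1; 1->1 ok
  pos 5: x in {0,1}, choose 0; 1->0 ok
  pos 6: x in {0,1}, choose 1; 0->1 ok
  pos 7: x in {0,1}, choose 0; 1->0 ok
  pos 8: y in {2}, choose 2; 0->2 ok
  pos 9: y in {2}, choose 2; 2->2 ok

0,2,0,1,1,0,1,0,2,2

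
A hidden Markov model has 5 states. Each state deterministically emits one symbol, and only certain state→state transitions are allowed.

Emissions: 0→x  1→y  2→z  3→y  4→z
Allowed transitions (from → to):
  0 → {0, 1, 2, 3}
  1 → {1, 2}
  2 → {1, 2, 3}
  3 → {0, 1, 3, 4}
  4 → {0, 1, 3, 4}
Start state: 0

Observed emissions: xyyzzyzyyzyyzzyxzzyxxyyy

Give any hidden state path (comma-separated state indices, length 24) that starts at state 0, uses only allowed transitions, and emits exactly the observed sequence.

  0: obs=x cand={0} pick 0 [start]
  1: obs=y cand={1,3} pick 1 [0->1 ok]
  2: obs=y cand={1,3} pick 1 [1->1 ok]
  3: obs=z cand={2,4} pick 2 [1->2 ok]
  4: obs=z cand={2,4} pick 2 [2->2 ok]
  5: obs=y cand={1,3} pick 1 [2->1 ok]
  6: obs=z cand={2,4} pick 2 [1->2 ok]
  7: obs=y cand={1,3} pick 3 [2->3 ok]
  8: obs=y cand={1,3} pick 1 [3->1 ok]
  9: obs=z cand={2,4} pick 2 [1->2 ok]
  10: obs=y cand={1,3} pick 1 [2->1 ok]
  11: obs=y cand={1,3} pick 1 [1->1 ok]
  12: obs=z cand={2,4} pick 2 [1->2 ok]
  13: obs=z cand={2,4} pick 2 [2->2 ok]
  14: obs=y cand={1,3} pick 3 [2->3 ok]
  15: obs=x cand={0} pick 0 [3->0 ok]
  16: obs=z cand={2,4} pick 2 [0->2 ok]
  17: obs=z cand={2,4} pick 2 [2->2 ok]
  18: obs=y cand={1,3} pick 3 [2->3 ok]
  19: obs=x cand={0} pick 0 [3->0 ok]
  20: obs=x cand={0} pick 0 [0->0 ok]
  21: obs=y cand={1,3} pick 3 [0->3 ok]
  22: obs=y cand={1,3} pick 3 [3->3 ok]
  23: obs=y cand={1,3} pick 3 [3->3 ok]

0,1,1,2,2,1,2,3,1,2,1,1,2,2,3,0,2,2,3,0,0,3,3,3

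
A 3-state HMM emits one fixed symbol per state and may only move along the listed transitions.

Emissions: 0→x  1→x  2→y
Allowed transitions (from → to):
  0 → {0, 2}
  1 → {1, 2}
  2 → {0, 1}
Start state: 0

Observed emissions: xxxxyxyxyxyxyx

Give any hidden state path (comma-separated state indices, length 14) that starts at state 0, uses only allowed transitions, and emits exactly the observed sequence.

  t0 'x' -> {0,1}, take 0 (start)
  t1 'x' -> {0,1}, take 0 (0->0 ok)
  t2 'x' -> {0,1}, take 0 (0->0 ok)
  t3 'x' -> {0,1}, take 0 (0->0 ok)
  t4 'y' -> {2}, take 2 (0->2 ok)
  t5 'x' -> {0,1}, take 0 (2->0 ok)
  t6 'y' -> {2}, take 2 (0->2 ok)
  t7 'x' -> {0,1}, take 0 (2->0 ok)
  t8 'y' -> {2}, take 2 (0->2 ok)
  t9 'x' -> {0,1}, take 1 (2->1 ok)
  t10 'y' -> {2}, take 2 (1->2 ok)
  t11 'x' -> {0,1}, take 1 (2->1 ok)
  t12 'y' -> {2}, take 2 (1->2 ok)
  t13 'x' -> {0,1}, take 1 (2->1 ok)

0,0,0,0,2,0,2,0,2,1,2,1,2,1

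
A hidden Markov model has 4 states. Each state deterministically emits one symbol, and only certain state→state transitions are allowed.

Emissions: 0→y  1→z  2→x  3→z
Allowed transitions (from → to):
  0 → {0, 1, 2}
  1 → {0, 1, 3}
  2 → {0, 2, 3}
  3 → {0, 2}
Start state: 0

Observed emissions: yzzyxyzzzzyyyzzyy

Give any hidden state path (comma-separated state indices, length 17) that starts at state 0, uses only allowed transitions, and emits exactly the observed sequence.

  0: obs=y cand={0} pick 0 [start]
  1: obs=z cand={1,3} pick 1 [0->1 ok]
  2: obs=z cand={1,3} pick 1 [1->1 ok]
  3: obs=y cand={0} pick 0 [1->0 ok]
  4: obs=x cand={2} pick 2 [0->2 ok]
  5: obs=y cand={0} pick 0 [2->0 ok]
  6: obs=z cand={1,3} pick 1 [0->1 ok]
  7: obs=z cand={1,3} pick 1 [1->1 ok]
  8: obs=z cand={1,3} pick 1 [1->1 ok]
  9: obs=z cand={1,3} pick 1 [1->1 ok]
  10: obs=y cand={0} pick 0 [1->0 ok]
  11: obs=y cand={0} pick 0 [0->0 ok]
  12: obs=y cand={0} pick 0 [0->0 ok]
  13: obs=z cand={1,3} pick 1 [0->1 ok]
  14: obs=z cand={1,3} pick 1 [1->1 ok]
  15: obs=y cand={0} pick 0 [1->0 ok]
  16: obs=y cand={0} pick 0 [0->0 ok]

0,1,1,0,2,0,1,1,1,1,0,0,0,1,1,0,0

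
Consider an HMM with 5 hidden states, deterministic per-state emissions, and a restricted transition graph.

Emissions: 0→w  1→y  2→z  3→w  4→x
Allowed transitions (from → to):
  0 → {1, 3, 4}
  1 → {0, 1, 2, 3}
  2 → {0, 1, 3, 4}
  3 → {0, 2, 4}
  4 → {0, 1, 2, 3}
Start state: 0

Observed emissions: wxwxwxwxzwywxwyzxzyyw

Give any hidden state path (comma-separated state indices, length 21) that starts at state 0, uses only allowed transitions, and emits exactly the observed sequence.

  0: obs=w cand={0,3} pick 0 [start]
  1: obs=x cand={4} pick 4 [0->4 ok]
  2: obs=w cand={0,3} pick 3 [4->3 ok]
  3: obs=x cand={4} pick 4 [3->4 ok]
  4: obs=w cand={0,3} pick 0 [4->0 ok]
  5: obs=x cand={4} pick 4 [0->4 ok]
  6: obs=w cand={0,3} pick 0 [4->0 ok]
  7: obs=x cand={4} pick 4 [0->4 ok]
  8: obs=z cand={2} pick 2 [4->2 ok]
  9: obs=w cand={0,3} pick 0 [2->0 ok]
  10: obs=y cand={1} pick 1 [0->1 ok]
  11: obs=w cand={0,3} pick 0 [1->0 ok]
  12: obs=x cand={4} pick 4 [0->4 ok]
  13: obs=w cand={0,3} pick 0 [4->0 ok]
  14: obs=y cand={1} pick 1 [0->1 ok]
  15: obs=z cand={2} pick 2 [1->2 ok]
  16: obs=x cand={4} pick 4 [2->4 ok]
  17: obs=z cand={2} pick 2 [4->2 ok]
  18: obs=y cand={1} pick 1 [2->1 ok]
  19: obs=y cand={1} pick 1 [1->1 ok]
  20: obs=w cand={0,3} pick 3 [1->3 ok]

0,4,3,4,0,4,0,4,2,0,1,0,4,0,1,2,4,2,1,1,3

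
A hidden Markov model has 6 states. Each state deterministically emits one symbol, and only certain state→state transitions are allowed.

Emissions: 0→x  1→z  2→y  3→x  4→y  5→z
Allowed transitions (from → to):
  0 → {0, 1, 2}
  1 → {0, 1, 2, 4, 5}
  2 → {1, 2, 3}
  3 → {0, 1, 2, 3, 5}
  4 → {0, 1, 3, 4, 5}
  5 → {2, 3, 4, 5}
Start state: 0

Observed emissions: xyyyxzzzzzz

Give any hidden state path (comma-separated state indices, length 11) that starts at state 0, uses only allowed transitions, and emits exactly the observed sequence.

0,2,2,2,3,1,1,1,1,5,5

  t0 'x' -> {0,3}, take 0 (start)
  t1 'y' -> {2,4}, take 2 (0->2 ok)
  t2 'y' -> {2,4}, take 2 (2->2 ok)
  t3 'y' -> {2,4}, take 2 (2->2 ok)
  t4 'x' -> {0,3}, take 3 (2->3 ok)
  t5 'z' -> {1,5}, take 1 (3->1 ok)
  t6 'z' -> {1,5}, take 1 (1->1 ok)
  t7 'z' -> {1,5}, take 1 (1->1 ok)
  t8 'z' -> {1,5}, take 1 (1->1 ok)
  t9 'z' -> {1,5}, take 5 (1->5 ok)
  t10 'z' -> {1,5}, take 5 (5->5 ok)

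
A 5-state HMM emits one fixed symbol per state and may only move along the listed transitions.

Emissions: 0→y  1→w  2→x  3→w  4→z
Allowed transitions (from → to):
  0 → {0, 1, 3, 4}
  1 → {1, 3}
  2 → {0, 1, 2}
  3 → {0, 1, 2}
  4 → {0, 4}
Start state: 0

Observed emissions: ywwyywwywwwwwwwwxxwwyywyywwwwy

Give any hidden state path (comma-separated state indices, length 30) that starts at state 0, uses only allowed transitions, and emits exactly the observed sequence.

0,1,3,0,0,1,3,0,1,1,1,3,1,3,1,3,2,2,1,3,0,0,3,0,0,3,1,1,3,0

  [0] y  {0}  => 0  start
  [1] w  {1,3}  => 1  0->1 ok
  [2] w  {1,3}  => 3  1->3 ok
  [3] y  {0}  => 0  3->0 ok
  [4] y  {0}  => 0  0->0 ok
  [5] w  {1,3}  => 1  0->1 ok
  [6] w  {1,3}  => 3  1->3 ok
  [7] y  {0}  => 0  3->0 ok
  [8] w  {1,3}  => 1  0->1 ok
  [9] w  {1,3}  => 1  1->1 ok
  [10] w  {1,3}  => 1  1->1 ok
  [11] w  {1,3}  => 3  1->3 ok
  [12] w  {1,3}  => 1  3->1 ok
  [13] w  {1,3}  => 3  1->3 ok
  [14] w  {1,3}  => 1  3->1 ok
  [15] w  {1,3}  => 3  1->3 ok
  [16] x  {2}  => 2  3->2 ok
  [17] x  {2}  => 2  2->2 ok
  [18] w  {1,3}  => 1  2->1 ok
  [19] w  {1,3}  => 3  1->3 ok
  [20] y  {0}  => 0  3->0 ok
  [21] y  {0}  => 0  0->0 ok
  [22] w  {1,3}  => 3  0->3 ok
  [23] y  {0}  => 0  3->0 ok
  [24] y  {0}  => 0  0->0 ok
  [25] w  {1,3}  => 3  0->3 ok
  [26] w  {1,3}  => 1  3->1 ok
  [27] w  {1,3}  => 1  1->1 ok
  [28] w  {1,3}  => 3  1->3 ok
  [29] y  {0}  => 0  3->0 ok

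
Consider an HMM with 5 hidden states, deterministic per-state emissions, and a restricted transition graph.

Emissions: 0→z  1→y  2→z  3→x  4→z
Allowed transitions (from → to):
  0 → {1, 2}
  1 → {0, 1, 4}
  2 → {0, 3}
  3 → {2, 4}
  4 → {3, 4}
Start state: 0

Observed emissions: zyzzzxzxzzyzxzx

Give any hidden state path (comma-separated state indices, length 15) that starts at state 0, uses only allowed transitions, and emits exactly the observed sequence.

  pos 0: z in {0,2,4}, choose 0; start
  pos 1: y in {1}, choose 1; 0->1 ok
  pos 2: z in {0,2,4}, choose 4; 1->4 ok
  pos 3: z in {0,2,4}, choose 4; 4->4 ok
  pos 4: z in {0,2,4}, choose 4; 4->4 ok
  pos 5: x in {3}, choose 3; 4->3 ok
  pos 6: z in {0,2,4}, choose 2; 3->2 ok
  pos 7: x in {3}, choose 3; 2->3 ok
  pos 8: z in {0,2,4}, choose 2; 3->2 ok
  pos 9: z in {0,2,4}, choose 0; 2->0 ok
  pos 10: y in {1}, choose 1; 0->1 ok
  pos 11: z in {0,2,4}, choose 4; 1->4 ok
  pos 12: x in {3}, choose 3; 4->3 ok
  pos 13: z in {0,2,4}, choose 2; 3->2 ok
  pos 14: x in {3}, choose 3; 2->3 ok

0,1,4,4,4,3,2,3,2,0,1,4,3,2,3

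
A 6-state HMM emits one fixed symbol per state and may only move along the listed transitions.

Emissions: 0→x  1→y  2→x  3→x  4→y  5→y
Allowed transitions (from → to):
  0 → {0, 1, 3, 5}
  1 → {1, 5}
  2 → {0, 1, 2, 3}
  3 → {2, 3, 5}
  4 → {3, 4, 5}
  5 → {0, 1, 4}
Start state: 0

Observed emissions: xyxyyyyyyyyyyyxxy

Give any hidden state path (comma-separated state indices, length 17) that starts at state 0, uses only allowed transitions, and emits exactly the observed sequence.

0,5,0,5,1,5,1,1,5,1,1,5,1,5,0,3,5

  0: obs=x cand={0,2,3} pick 0 [start]
  1: obs=y cand={1,4,5} pick 5 [0->5 ok]
  2: obs=x cand={0,2,3} pick 0 [5->0 ok]
  3: obs=y cand={1,4,5} pick 5 [0->5 ok]
  4: obs=y cand={1,4,5} pick 1 [5->1 ok]
  5: obs=y cand={1,4,5} pick 5 [1->5 ok]
  6: obs=y cand={1,4,5} pick 1 [5->1 ok]
  7: obs=y cand={1,4,5} pick 1 [1->1 ok]
  8: obs=y cand={1,4,5} pick 5 [1->5 ok]
  9: obs=y cand={1,4,5} pick 1 [5->1 ok]
  10: obs=y cand={1,4,5} pick 1 [1->1 ok]
  11: obs=y cand={1,4,5} pick 5 [1->5 ok]
  12: obs=y cand={1,4,5} pick 1 [5->1 ok]
  13: obs=y cand={1,4,5} pick 5 [1->5 ok]
  14: obs=x cand={0,2,3} pick 0 [5->0 ok]
  15: obs=x cand={0,2,3} pick 3 [0->3 ok]
  16: obs=y cand={1,4,5} pick 5 [3->5 ok]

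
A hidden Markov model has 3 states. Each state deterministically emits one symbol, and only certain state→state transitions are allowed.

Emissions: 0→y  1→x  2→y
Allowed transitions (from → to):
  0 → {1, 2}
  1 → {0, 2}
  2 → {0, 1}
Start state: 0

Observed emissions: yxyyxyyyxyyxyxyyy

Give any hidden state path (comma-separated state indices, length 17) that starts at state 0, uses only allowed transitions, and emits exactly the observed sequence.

  [0] y  {0,2}  => 0  start
  [1] x  {1}  => 1  0->1 ok
  [2] y  {0,2}  => 2  1->2 ok
  [3] y  {0,2}  => 0  2->0 ok
  [4] x  {1}  => 1  0->1 ok
  [5] y  {0,2}  => 2  1->2 ok
  [6] y  {0,2}  => 0  2->0 ok
  [7] y  {0,2}  => 2  0->2 ok
  [8] x  {1}  => 1  2->1 ok
  [9] y  {0,2}  => 0  1->0 ok
  [10] y  {0,2}  => 2  0->2 ok
  [11] x  {1}  => 1  2->1 ok
  [12] y  {0,2}  => 0  1->0 ok
  [13] x  {1}  => 1  0->1 ok
  [14] y  {0,2}  => 2  1->2 ok
  [15] y  {0,2}  => 0  2->0 ok
  [16] y  {0,2}  => 2  0->2 ok

0,1,2,0,1,2,0,2,1,0,2,1,0,1,2,0,2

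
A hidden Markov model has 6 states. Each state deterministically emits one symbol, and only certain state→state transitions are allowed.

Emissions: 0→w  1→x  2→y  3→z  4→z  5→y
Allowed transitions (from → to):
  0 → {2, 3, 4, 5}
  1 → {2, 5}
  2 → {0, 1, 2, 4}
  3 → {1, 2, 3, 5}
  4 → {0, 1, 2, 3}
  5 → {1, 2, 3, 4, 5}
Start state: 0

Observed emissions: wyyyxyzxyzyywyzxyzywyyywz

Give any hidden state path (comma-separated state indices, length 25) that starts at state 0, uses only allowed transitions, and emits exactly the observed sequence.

0,2,2,2,1,5,3,1,5,3,2,2,0,5,4,1,5,3,2,0,5,2,2,0,4

  [0] w  {0}  => 0  start
  [1] y  {2,5}  => 2  0->2 ok
  [2] y  {2,5}  => 2  2->2 ok
  [3] y  {2,5}  => 2  2->2 ok
  [4] x  {1}  => 1  2->1 ok
  [5] y  {2,5}  => 5  1->5 ok
  [6] z  {3,4}  => 3  5->3 ok
  [7] x  {1}  => 1  3->1 ok
  [8] y  {2,5}  => 5  1->5 ok
  [9] z  {3,4}  => 3  5->3 ok
  [10] y  {2,5}  => 2  3->2 ok
  [11] y  {2,5}  => 2  2->2 ok
  [12] w  {0}  => 0  2->0 ok
  [13] y  {2,5}  => 5  0->5 ok
  [14] z  {3,4}  => 4  5->4 ok
  [15] x  {1}  => 1  4->1 ok
  [16] y  {2,5}  => 5  1->5 ok
  [17] z  {3,4}  => 3  5->3 ok
  [18] y  {2,5}  => 2  3->2 ok
  [19] w  {0}  => 0  2->0 ok
  [20] y  {2,5}  => 5  0->5 ok
  [21] y  {2,5}  => 2  5->2 ok
  [22] y  {2,5}  => 2  2->2 ok
  [23] w  {0}  => 0  2->0 ok
  [24] z  {3,4}  => 4  0->4 ok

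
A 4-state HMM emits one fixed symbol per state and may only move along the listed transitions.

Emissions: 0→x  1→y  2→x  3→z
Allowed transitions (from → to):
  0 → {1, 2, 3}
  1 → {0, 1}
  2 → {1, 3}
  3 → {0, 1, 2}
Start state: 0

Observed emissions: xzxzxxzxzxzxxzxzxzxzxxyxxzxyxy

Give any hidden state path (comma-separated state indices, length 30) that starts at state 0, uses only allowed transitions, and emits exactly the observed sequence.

0,3,2,3,0,2,3,2,3,2,3,0,2,3,2,3,0,3,0,3,0,2,1,0,2,3,0,1,0,1

  t0 'x' -> {0,2}, take 0 (start)
  t1 'z' -> {3}, take 3 (0->3 ok)
  t2 'x' -> {0,2}, take 2 (3->2 ok)
  t3 'z' -> {3}, take 3 (2->3 ok)
  t4 'x' -> {0,2}, take 0 (3->0 ok)
  t5 'x' -> {0,2}, take 2 (0->2 ok)
  t6 'z' -> {3}, take 3 (2->3 ok)
  t7 'x' -> {0,2}, take 2 (3->2 ok)
  t8 'z' -> {3}, take 3 (2->3 ok)
  t9 'x' -> {0,2}, take 2 (3->2 ok)
  t10 'z' -> {3}, take 3 (2->3 ok)
  t11 'x' -> {0,2}, take 0 (3->0 ok)
  t12 'x' -> {0,2}, take 2 (0->2 ok)
  t13 'z' -> {3}, take 3 (2->3 ok)
  t14 'x' -> {0,2}, take 2 (3->2 ok)
  t15 'z' -> {3}, take 3 (2->3 ok)
  t16 'x' -> {0,2}, take 0 (3->0 ok)
  t17 'z' -> {3}, take 3 (0->3 ok)
  t18 'x' -> {0,2}, take 0 (3->0 ok)
  t19 'z' -> {3}, take 3 (0->3 ok)
  t20 'x' -> {0,2}, take 0 (3->0 ok)
  t21 'x' -> {0,2}, take 2 (0->2 ok)
  t22 'y' -> {1}, take 1 (2->1 ok)
  t23 'x' -> {0,2}, take 0 (1->0 ok)
  t24 'x' -> {0,2}, take 2 (0->2 ok)
  t25 'z' -> {3}, take 3 (2->3 ok)
  t26 'x' -> {0,2}, take 0 (3->0 ok)
  t27 'y' -> {1}, take 1 (0->1 ok)
  t28 'x' -> {0,2}, take 0 (1->0 ok)
  t29 'y' -> {1}, take 1 (0->1 ok)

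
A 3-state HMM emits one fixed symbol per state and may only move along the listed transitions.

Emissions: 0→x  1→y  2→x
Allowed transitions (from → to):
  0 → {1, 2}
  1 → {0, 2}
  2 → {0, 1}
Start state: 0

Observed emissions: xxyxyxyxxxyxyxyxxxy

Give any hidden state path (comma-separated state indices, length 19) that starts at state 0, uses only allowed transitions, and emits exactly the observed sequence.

  pos 0: x in {0,2}, choose 0; start
  pos 1: x in {0,2}, choose 2; 0->2 ok
  pos 2: y in {1}, choose 1; 2->1 ok
  pos 3: x in {0,2}, choose 0; 1->0 ok
  pos 4: y in {1}, choose 1; 0->1 ok
  pos 5: x in {0,2}, choose 2; 1->2 ok
  pos 6: y in {1}, choose 1; 2->1 ok
  pos 7: x in {0,2}, choose 2; 1->2 ok
  pos 8: x in {0,2}, choose 0; 2->0 ok
  pos 9: x in {0,2}, choose 2; 0->2 ok
  pos 10: y in {1}, choose 1; 2->1 ok
  pos 11: x in {0,2}, choose 0; 1->0 ok
  pos 12: y in {1}, choose 1; 0->1 ok
  pos 13: x in {0,2}, choose 0; 1->0 ok
  pos 14: y in {1}, choose 1; 0->1 ok
  pos 15: x in {0,2}, choose 0; 1->0 ok
  pos 16: x in {0,2}, choose 2; 0->2 ok
  pos 17: x in {0,2}, choose 0; 2->0 ok
  pos 18: y in {1}, choose 1; 0->1 ok

0,2,1,0,1,2,1,2,0,2,1,0,1,0,1,0,2,0,1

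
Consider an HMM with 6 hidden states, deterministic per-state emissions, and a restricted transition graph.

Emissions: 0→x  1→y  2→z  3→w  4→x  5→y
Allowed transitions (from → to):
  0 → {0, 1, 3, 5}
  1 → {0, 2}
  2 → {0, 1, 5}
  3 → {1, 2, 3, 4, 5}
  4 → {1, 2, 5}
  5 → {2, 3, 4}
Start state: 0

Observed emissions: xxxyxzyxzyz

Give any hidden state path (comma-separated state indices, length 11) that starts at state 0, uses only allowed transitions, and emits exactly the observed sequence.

0,0,0,5,4,2,5,4,2,1,2

  0: obs=x cand={0,4} pick 0 [start]
  1: obs=x cand={0,4} pick 0 [0->0 ok]
  2: obs=x cand={0,4} pick 0 [0->0 ok]
  3: obs=y cand={1,5} pick 5 [0->5 ok]
  4: obs=x cand={0,4} pick 4 [5->4 ok]
  5: obs=z cand={2} pick 2 [4->2 ok]
  6: obs=y cand={1,5} pick 5 [2->5 ok]
  7: obs=x cand={0,4} pick 4 [5->4 ok]
  8: obs=z cand={2} pick 2 [4->2 ok]
  9: obs=y cand={1,5} pick 1 [2->1 ok]
  10: obs=z cand={2} pick 2 [1->2 ok]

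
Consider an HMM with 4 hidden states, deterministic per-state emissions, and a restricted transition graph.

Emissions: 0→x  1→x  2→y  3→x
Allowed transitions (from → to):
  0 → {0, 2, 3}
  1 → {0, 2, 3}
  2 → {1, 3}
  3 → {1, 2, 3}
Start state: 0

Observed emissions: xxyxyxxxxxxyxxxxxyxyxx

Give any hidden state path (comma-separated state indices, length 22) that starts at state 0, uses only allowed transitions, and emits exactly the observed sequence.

0,0,2,3,2,1,0,3,1,3,1,2,3,1,0,0,0,2,1,2,1,3

  0: obs=x cand={0,1,3} pick 0 [start]
  1: obs=x cand={0,1,3} pick 0 [0->0 ok]
  2: obs=y cand={2} pick 2 [0->2 ok]
  3: obs=x cand={0,1,3} pick 3 [2->3 ok]
  4: obs=y cand={2} pick 2 [3->2 ok]
  5: obs=x cand={0,1,3} pick 1 [2->1 ok]
  6: obs=x cand={0,1,3} pick 0 [1->0 ok]
  7: obs=x cand={0,1,3} pick 3 [0->3 ok]
  8: obs=x cand={0,1,3} pick 1 [3->1 ok]
  9: obs=x cand={0,1,3} pick 3 [1->3 ok]
  10: obs=x cand={0,1,3} pick 1 [3->1 ok]
  11: obs=y cand={2} pick 2 [1->2 ok]
  12: obs=x cand={0,1,3} pick 3 [2->3 ok]
  13: obs=x cand={0,1,3} pick 1 [3->1 ok]
  14: obs=x cand={0,1,3} pick 0 [1->0 ok]
  15: obs=x cand={0,1,3} pick 0 [0->0 ok]
  16: obs=x cand={0,1,3} pick 0 [0->0 ok]
  17: obs=y cand={2} pick 2 [0->2 ok]
  18: obs=x cand={0,1,3} pick 1 [2->1 ok]
  19: obs=y cand={2} pick 2 [1->2 ok]
  20: obs=x cand={0,1,3} pick 1 [2->1 ok]
  21: obs=x cand={0,1,3} pick 3 [1->3 ok]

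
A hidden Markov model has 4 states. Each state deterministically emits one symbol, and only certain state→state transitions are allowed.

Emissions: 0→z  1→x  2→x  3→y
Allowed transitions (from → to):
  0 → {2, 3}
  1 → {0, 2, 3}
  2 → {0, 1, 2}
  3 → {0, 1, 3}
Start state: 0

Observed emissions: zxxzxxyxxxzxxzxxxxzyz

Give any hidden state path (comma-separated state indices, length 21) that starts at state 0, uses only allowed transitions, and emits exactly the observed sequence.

  0: obs=z cand={0} pick 0 [start]
  1: obs=x cand={1,2} pick 2 [0->2 ok]
  2: obs=x cand={1,2} pick 1 [2->1 ok]
  3: obs=z cand={0} pick 0 [1->0 ok]
  4: obs=x cand={1,2} pick 2 [0->2 ok]
  5: obs=x cand={1,2} pick 1 [2->1 ok]
  6: obs=y cand={3} pick 3 [1->3 ok]
  7: obs=x cand={1,2} pick 1 [3->1 ok]
  8: obs=x cand={1,2} pick 2 [1->2 ok]
  9: obs=x cand={1,2} pick 1 [2->1 ok]
  10: obs=z cand={0} pick 0 [1->0 ok]
  11: obs=x cand={1,2} pick 2 [0->2 ok]
  12: obs=x cand={1,2} pick 1 [2->1 ok]
  13: obs=z cand={0} pick 0 [1->0 ok]
  14: obs=x cand={1,2} pick 2 [0->2 ok]
  15: obs=x cand={1,2} pick 2 [2->2 ok]
  16: obs=x cand={1,2} pick 2 [2->2 ok]
  17: obs=x cand={1,2} pick 2 [2->2 ok]
  18: obs=z cand={0} pick 0 [2->0 ok]
  19: obs=y cand={3} pick 3 [0->3 ok]
  20: obs=z cand={0} pick 0 [3->0 ok]

0,2,1,0,2,1,3,1,2,1,0,2,1,0,2,2,2,2,0,3,0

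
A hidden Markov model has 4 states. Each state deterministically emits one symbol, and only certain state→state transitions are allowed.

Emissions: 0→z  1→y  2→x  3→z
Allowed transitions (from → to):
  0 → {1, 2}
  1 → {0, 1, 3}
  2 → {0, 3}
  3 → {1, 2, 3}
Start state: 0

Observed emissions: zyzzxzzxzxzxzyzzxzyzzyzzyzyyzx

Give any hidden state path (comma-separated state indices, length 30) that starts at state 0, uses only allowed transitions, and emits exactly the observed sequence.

  [0] z  {0,3}  => 0  start
  [1] y  {1}  => 1  0->1 ok
  [2] z  {0,3}  => 3  1->3 ok
  [3] z  {0,3}  => 3  3->3 ok
  [4] x  {2}  => 2  3->2 ok
  [5] z  {0,3}  => 3  2->3 ok
  [6] z  {0,3}  => 3  3->3 ok
  [7] x  {2}  => 2  3->2 ok
  [8] z  {0,3}  => 0  2->0 ok
  [9] x  {2}  => 2  0->2 ok
  [10] z  {0,3}  => 3  2->3 ok
  [11] x  {2}  => 2  3->2 ok
  [12] z  {0,3}  => 3  2->3 ok
  [13] y  {1}  => 1  3->1 ok
  [14] z  {0,3}  => 3  1->3 ok
  [15] z  {0,3}  => 3  3->3 ok
  [16] x  {2}  => 2  3->2 ok
  [17] z  {0,3}  => 0  2->0 ok
  [18] y  {1}  => 1  0->1 ok
  [19] z  {0,3}  => 3  1->3 ok
  [20] z  {0,3}  => 3  3->3 ok
  [21] y  {1}  => 1  3->1 ok
  [22] z  {0,3}  => 3  1->3 ok
  [23] z  {0,3}  => 3  3->3 ok
  [24] y  {1}  => 1  3->1 ok
  [25] z  {0,3}  => 0  1->0 ok
  [26] y  {1}  => 1  0->1 ok
  [27] y  {1}  => 1  1->1 ok
  [28] z  {0,3}  => 0  1->0 ok
  [29] x  {2}  => 2  0->2 ok

0,1,3,3,2,3,3,2,0,2,3,2,3,1,3,3,2,0,1,3,3,1,3,3,1,0,1,1,0,2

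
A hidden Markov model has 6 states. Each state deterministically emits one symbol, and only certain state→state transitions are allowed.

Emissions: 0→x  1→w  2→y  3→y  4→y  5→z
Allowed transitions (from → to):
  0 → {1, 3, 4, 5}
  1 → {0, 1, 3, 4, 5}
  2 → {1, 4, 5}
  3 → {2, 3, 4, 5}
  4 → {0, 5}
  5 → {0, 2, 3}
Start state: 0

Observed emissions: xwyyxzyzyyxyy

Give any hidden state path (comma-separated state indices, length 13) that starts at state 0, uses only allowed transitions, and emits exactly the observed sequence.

  t0 'x' -> {0}, take 0 (start)
  t1 'w' -> {1}, take 1 (0->1 ok)
  t2 'y' -> {2,3,4}, take 3 (1->3 ok)
  t3 'y' -> {2,3,4}, take 4 (3->4 ok)
  t4 'x' -> {0}, take 0 (4->0 ok)
  t5 'z' -> {5}, take 5 (0->5 ok)
  t6 'y' -> {2,3,4}, take 2 (5->2 ok)
  t7 'z' -> {5}, take 5 (2->5 ok)
  t8 'y' -> {2,3,4}, take 3 (5->3 ok)
  t9 'y' -> {2,3,4}, take 4 (3->4 ok)
  t10 'x' -> {0}, take 0 (4->0 ok)
  t11 'y' -> {2,3,4}, take 3 (0->3 ok)
  t12 'y' -> {2,3,4}, take 4 (3->4 ok)

0,1,3,4,0,5,2,5,3,4,0,3,4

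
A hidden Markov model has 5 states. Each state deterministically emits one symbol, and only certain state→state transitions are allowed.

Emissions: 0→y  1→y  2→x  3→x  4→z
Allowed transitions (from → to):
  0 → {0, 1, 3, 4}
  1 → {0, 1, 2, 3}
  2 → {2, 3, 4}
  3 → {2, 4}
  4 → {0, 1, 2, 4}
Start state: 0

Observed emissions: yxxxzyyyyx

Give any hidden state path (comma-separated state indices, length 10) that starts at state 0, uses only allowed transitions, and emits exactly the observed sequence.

  0: obs=y cand={0,1} pick 0 [start]
  1: obs=x cand={2,3} pick 3 [0->3 ok]
  2: obs=x cand={2,3} pick 2 [3->2 ok]
  3: obs=x cand={2,3} pick 3 [2->3 ok]
  4: obs=z cand={4} pick 4 [3->4 ok]
  5: obs=y cand={0,1} pick 0 [4->0 ok]
  6: obs=y cand={0,1} pick 0 [0->0 ok]
  7: obs=y cand={0,1} pick 1 [0->1 ok]
  8: obs=y cand={0,1} pick 0 [1->0 ok]
  9: obs=x cand={2,3} pick 3 [0->3 ok]

0,3,2,3,4,0,0,1,0,3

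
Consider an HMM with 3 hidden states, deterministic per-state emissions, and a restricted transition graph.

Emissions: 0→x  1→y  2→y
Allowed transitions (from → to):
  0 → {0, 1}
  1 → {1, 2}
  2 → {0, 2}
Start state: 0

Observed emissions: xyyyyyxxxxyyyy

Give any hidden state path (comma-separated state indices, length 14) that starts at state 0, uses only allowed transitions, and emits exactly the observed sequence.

  t0 'x' -> {0}, take 0 (start)
  t1 'y' -> {1,2}, take 1 (0->1 ok)
  t2 'y' -> {1,2}, take 1 (1->1 ok)
  t3 'y' -> {1,2}, take 1 (1->1 ok)
  t4 'y' -> {1,2}, take 2 (1->2 ok)
  t5 'y' -> {1,2}, take 2 (2->2 ok)
  t6 'x' -> {0}, take 0 (2->0 ok)
  t7 'x' -> {0}, take 0 (0->0 ok)
  t8 'x' -> {0}, take 0 (0->0 ok)
  t9 'x' -> {0}, take 0 (0->0 ok)
  t10 'y' -> {1,2}, take 1 (0->1 ok)
  t11 'y' -> {1,2}, take 1 (1->1 ok)
  t12 'y' -> {1,2}, take 1 (1->1 ok)
  t13 'y' -> {1,2}, take 2 (1->2 ok)

0,1,1,1,2,2,0,0,0,0,1,1,1,2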